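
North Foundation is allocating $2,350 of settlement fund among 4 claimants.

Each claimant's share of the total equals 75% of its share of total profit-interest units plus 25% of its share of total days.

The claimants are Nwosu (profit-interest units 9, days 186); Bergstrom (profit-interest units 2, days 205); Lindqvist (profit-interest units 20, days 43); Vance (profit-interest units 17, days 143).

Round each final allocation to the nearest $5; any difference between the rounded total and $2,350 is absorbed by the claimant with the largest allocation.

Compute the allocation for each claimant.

Profit-interest units total 48; days total 577.
Composite weights (75% profit-interest units + 25% days): Nwosu 0.2212; Bergstrom 0.1201; Lindqvist 0.3311; Vance 0.3276.
Unrounded shares: Nwosu 519.85; Bergstrom 282.17; Lindqvist 778.16; Vance 769.82.
Rounded to nearest $5: Nwosu $520; Bergstrom $280; Lindqvist $780; Vance $770. Sum = $2,350.
Rounded total matches; no reconciliation needed.

Nwosu: $520 · Bergstrom: $280 · Lindqvist: $780 · Vance: $770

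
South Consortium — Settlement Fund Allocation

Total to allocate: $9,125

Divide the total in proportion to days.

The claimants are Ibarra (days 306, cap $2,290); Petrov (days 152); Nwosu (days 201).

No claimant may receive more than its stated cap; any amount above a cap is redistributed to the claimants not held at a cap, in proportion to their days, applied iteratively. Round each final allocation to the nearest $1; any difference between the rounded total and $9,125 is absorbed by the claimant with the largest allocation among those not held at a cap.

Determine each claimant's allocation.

Combined days = 659.
Proportional shares (ignoring caps): Ibarra 4,237.10; Petrov 2,104.70; Nwosu 2,783.19.
Cap binds for Ibarra ($2,290); residual $6,835 reallocated over remaining days 353.
Shares after redistribution: Petrov 2,943.12 → $2,943; Nwosu 3,891.88 → $3,892.

Ibarra: $2,290; Petrov: $2,943; Nwosu: $3,892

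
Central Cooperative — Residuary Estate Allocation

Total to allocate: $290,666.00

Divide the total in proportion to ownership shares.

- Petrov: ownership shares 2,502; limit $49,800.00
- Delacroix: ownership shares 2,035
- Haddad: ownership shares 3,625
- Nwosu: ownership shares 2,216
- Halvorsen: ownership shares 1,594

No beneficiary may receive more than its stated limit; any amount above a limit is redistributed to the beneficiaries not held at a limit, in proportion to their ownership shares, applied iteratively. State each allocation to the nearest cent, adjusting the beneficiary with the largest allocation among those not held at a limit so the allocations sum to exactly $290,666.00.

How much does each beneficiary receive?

Petrov: $49,800.00 · Delacroix: $51,759.48 · Haddad: $92,200.56 · Nwosu: $56,363.15 · Halvorsen: $40,542.81

Ownership shares total: 11,972.
Pro-rata shares before constraints: Petrov 60,745.6007; Delacroix 49,407.3931; Haddad 88,010.7125; Nwosu 53,801.8590; Halvorsen 38,700.4347.
Capped: Petrov ($49,800.00); balance $240,866.00 reallocated over remaining ownership shares 9,470.
Redistributed shares: Delacroix 51,759.4836 → $51,759.48; Haddad 92,200.5544 → $92,200.55; Nwosu 56,363.1527 → $56,363.15; Halvorsen 40,542.8093 → $40,542.81.
Rounding difference +$0.01 applied to Haddad → $92,200.56.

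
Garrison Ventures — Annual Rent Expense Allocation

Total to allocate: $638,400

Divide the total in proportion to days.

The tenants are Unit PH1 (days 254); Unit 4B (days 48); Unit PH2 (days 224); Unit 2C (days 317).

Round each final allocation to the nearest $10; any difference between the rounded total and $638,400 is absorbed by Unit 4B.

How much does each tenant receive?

Sum of days: 843.
Proportional shares: Unit PH1 254/843 × $638,400 = 192,353.02; Unit 4B 48/843 × $638,400 = 36,350.18; Unit PH2 224/843 × $638,400 = 169,634.16; Unit 2C 317/843 × $638,400 = 240,062.63.
Rounded to nearest $10: Unit PH1 $192,350; Unit 4B $36,350; Unit PH2 $169,630; Unit 2C $240,060. Sum = $638,390.
Difference $638,400 − $638,390 = +$10 applied to Unit 4B: Unit 4B becomes $36,360.

Unit PH1: $192,350 · Unit 4B: $36,360 · Unit PH2: $169,630 · Unit 2C: $240,060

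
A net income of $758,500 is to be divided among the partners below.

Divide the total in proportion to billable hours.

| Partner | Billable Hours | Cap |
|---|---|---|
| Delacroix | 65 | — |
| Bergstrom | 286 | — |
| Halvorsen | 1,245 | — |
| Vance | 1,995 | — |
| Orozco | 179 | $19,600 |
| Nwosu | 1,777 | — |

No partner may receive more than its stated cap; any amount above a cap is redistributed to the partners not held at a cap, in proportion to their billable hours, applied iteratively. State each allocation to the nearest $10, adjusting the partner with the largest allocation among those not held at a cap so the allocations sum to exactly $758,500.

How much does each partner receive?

Billable hours total: 5,547.
Unconstrained shares: Delacroix 8,888.14; Bergstrom 39,107.81; Halvorsen 170,242.02; Vance 272,797.46; Orozco 24,476.56; Nwosu 242,988.01.
Cap binds for Orozco ($19,600); remaining pool $738,900 reallocated over remaining billable hours 5,368.
Remaining shares: Delacroix 8,947.19 → $8,950; Bergstrom 39,367.62 → $39,370; Halvorsen 171,373.04 → $171,370; Vance 274,609.82 → $274,610; Nwosu 244,602.33 → $244,600.

Delacroix: $8,950 | Bergstrom: $39,370 | Halvorsen: $171,370 | Vance: $274,610 | Orozco: $19,600 | Nwosu: $244,600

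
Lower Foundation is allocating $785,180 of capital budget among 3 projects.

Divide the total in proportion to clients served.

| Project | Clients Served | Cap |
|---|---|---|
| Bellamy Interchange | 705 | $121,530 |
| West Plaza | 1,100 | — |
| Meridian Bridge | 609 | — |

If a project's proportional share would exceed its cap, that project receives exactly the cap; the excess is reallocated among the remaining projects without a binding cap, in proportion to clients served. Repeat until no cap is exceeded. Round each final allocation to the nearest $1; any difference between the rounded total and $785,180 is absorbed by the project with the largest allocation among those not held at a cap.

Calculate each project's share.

Combined clients served = 2,414.
Pro-rata shares before constraints: Bellamy Interchange 229,308.99; West Plaza 357,787.08; Meridian Bridge 198,083.94.
Cap binds for Bellamy Interchange ($121,530); balance $663,650 reallocated over remaining clients served 1,709.
Remaining shares: West Plaza 427,159.16 → $427,159; Meridian Bridge 236,490.84 → $236,491.

Bellamy Interchange: $121,530; West Plaza: $427,159; Meridian Bridge: $236,491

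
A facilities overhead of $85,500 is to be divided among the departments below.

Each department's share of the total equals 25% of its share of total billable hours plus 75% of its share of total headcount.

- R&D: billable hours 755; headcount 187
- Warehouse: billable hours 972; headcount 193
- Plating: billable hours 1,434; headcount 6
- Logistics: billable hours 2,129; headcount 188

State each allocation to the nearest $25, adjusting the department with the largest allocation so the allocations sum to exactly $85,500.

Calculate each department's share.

Totals — billable hours 5,290, headcount 574.
Combined weights (25% billable hours + 75% headcount): R&D 0.2800; Warehouse 0.2981; Plating 0.0756; Logistics 0.3463.
Unrounded shares: R&D 23,941.58; Warehouse 25,488.70; Plating 6,464.58; Logistics 29,605.14.
At nearest $25: R&D $23,950; Warehouse $25,500; Plating $6,475; Logistics $29,600. Sum = $85,525.
Difference $85,500 − $85,525 = −$25 applied to largest allocation (Logistics): Logistics becomes $29,575.

R&D: $23,950 · Warehouse: $25,500 · Plating: $6,475 · Logistics: $29,575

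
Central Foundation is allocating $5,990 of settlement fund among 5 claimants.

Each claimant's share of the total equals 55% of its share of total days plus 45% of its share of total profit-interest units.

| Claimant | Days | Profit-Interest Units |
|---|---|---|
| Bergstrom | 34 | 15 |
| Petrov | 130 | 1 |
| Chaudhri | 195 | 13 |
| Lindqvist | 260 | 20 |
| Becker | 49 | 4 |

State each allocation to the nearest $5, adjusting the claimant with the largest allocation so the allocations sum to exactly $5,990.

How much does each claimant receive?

Bergstrom: $930; Petrov: $690; Chaudhri: $1,625; Lindqvist: $2,300; Becker: $445

Days total 668; profit-interest units total 53.
Blended shares (55% days + 45% profit-interest units): Bergstrom 0.1554; Petrov 0.1155; Chaudhri 0.2709; Lindqvist 0.3839; Becker 0.0743.
Pro-rata amounts: Bergstrom 930.56; Petrov 692.00; Chaudhri 1,622.88; Lindqvist 2,299.46; Becker 445.10.
Rounded to nearest $5: Bergstrom $930; Petrov $690; Chaudhri $1,625; Lindqvist $2,300; Becker $445. Sum = $5,990.
Rounded total matches; no reconciliation needed.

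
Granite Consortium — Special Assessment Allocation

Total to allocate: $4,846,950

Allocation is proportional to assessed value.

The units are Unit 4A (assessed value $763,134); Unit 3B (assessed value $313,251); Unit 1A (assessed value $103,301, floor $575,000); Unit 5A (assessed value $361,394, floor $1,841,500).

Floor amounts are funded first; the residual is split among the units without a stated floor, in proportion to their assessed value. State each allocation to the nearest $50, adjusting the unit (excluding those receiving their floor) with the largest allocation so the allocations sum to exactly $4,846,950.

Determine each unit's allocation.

Minimums first: Unit 1A $575,000; Unit 5A $1,841,500. Residual $2,430,450.
Residual split over remaining assessed value 1,076,385: Unit 4A 1,723,137.20 → $1,723,150; Unit 3B 707,312.80 → $707,300.

Unit 4A: $1,723,150 · Unit 3B: $707,300 · Unit 1A: $575,000 · Unit 5A: $1,841,500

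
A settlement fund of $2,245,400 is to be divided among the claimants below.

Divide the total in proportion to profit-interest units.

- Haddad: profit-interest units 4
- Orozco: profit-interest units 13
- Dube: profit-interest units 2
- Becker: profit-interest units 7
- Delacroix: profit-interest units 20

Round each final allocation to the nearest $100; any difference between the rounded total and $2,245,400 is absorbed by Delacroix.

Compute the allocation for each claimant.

Sum of profit-interest units: 46.
Proportional shares: Haddad 4/46 × $2,245,400 = 195,252.17; Orozco 13/46 × $2,245,400 = 634,569.57; Dube 2/46 × $2,245,400 = 97,626.09; Becker 7/46 × $2,245,400 = 341,691.30; Delacroix 20/46 × $2,245,400 = 976,260.87.
At nearest $100: Haddad $195,300; Orozco $634,600; Dube $97,600; Becker $341,700; Delacroix $976,300. Sum = $2,245,500.
Difference $2,245,400 − $2,245,500 = −$100 applied to Delacroix: Delacroix becomes $976,200.

Haddad: $195,300 | Orozco: $634,600 | Dube: $97,600 | Becker: $341,700 | Delacroix: $976,200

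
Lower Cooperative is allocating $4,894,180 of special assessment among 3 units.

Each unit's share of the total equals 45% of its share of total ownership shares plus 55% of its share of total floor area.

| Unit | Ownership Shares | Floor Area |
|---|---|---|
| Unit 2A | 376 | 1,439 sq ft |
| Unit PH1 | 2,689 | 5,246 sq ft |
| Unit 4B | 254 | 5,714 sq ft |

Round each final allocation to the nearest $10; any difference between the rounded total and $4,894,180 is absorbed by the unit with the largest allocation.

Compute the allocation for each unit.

Unit 2A: $561,910 · Unit PH1: $2,923,230 · Unit 4B: $1,409,040

Ownership shares total 3,319; floor area total 12,399.
Composite weights (45% ownership shares + 55% floor area): Unit 2A 0.1148; Unit PH1 0.5973; Unit 4B 0.2879.
Unrounded shares: Unit 2A 561,905.56; Unit PH1 2,923,229.87; Unit 4B 1,409,044.57.
At nearest $10: Unit 2A $561,910; Unit PH1 $2,923,230; Unit 4B $1,409,040. Sum = $4,894,180.
Sum already equals the total — no adjustment.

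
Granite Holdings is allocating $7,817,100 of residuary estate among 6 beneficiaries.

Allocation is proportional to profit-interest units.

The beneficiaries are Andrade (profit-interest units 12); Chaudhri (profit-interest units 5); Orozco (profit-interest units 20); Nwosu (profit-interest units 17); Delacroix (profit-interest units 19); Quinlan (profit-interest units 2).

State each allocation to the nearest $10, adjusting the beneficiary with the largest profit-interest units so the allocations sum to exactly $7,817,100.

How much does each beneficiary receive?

Profit-interest units total: 75.
Unrounded shares: Andrade 12/75 × $7,817,100 = 1,250,736.00; Chaudhri 5/75 × $7,817,100 = 521,140.00; Orozco 20/75 × $7,817,100 = 2,084,560.00; Nwosu 17/75 × $7,817,100 = 1,771,876.00; Delacroix 19/75 × $7,817,100 = 1,980,332.00; Quinlan 2/75 × $7,817,100 = 208,456.00.
Rounded to nearest $10: Andrade $1,250,740; Chaudhri $521,140; Orozco $2,084,560; Nwosu $1,771,880; Delacroix $1,980,330; Quinlan $208,460. Sum = $7,817,110.
Difference $7,817,100 − $7,817,110 = −$10 applied to largest profit-interest units (Orozco): Orozco becomes $2,084,550.

Andrade: $1,250,740; Chaudhri: $521,140; Orozco: $2,084,550; Nwosu: $1,771,880; Delacroix: $1,980,330; Quinlan: $208,460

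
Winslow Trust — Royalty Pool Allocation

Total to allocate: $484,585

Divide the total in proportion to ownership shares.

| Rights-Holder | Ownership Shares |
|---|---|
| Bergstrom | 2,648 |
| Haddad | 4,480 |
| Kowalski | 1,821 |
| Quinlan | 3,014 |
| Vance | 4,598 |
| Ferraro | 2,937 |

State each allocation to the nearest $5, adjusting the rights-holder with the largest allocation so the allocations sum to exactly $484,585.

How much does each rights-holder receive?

Sum of ownership shares: 19,498.
Unrounded shares: Bergstrom 2,648/19,498 × $484,585 = 65,810.91; Haddad 4,480/19,498 × $484,585 = 111,341.72; Kowalski 1,821/19,498 × $484,585 = 45,257.43; Quinlan 3,014/19,498 × $484,585 = 74,907.13; Vance 4,598/19,498 × $484,585 = 114,274.38; Ferraro 2,937/19,498 × $484,585 = 72,993.44.
At nearest $5: Bergstrom $65,810; Haddad $111,340; Kowalski $45,255; Quinlan $74,905; Vance $114,275; Ferraro $72,995. Sum = $484,580.
Difference $484,585 − $484,580 = +$5 applied to largest allocation (Vance): Vance becomes $114,280.

Bergstrom: $65,810 · Haddad: $111,340 · Kowalski: $45,255 · Quinlan: $74,905 · Vance: $114,280 · Ferraro: $72,995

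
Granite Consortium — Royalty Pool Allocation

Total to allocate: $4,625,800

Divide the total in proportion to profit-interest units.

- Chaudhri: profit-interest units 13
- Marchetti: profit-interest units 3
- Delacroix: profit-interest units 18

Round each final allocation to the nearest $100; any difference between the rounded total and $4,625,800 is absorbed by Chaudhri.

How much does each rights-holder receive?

Chaudhri: $1,768,600 · Marchetti: $408,200 · Delacroix: $2,449,000

Total profit-interest units = 34.
Raw shares: Chaudhri 13/34 × $4,625,800 = 1,768,688.24; Marchetti 3/34 × $4,625,800 = 408,158.82; Delacroix 18/34 × $4,625,800 = 2,448,952.94.
After rounding ($100): Chaudhri $1,768,700; Marchetti $408,200; Delacroix $2,449,000. Sum = $4,625,900.
Difference $4,625,800 − $4,625,900 = −$100 applied to Chaudhri: Chaudhri becomes $1,768,600.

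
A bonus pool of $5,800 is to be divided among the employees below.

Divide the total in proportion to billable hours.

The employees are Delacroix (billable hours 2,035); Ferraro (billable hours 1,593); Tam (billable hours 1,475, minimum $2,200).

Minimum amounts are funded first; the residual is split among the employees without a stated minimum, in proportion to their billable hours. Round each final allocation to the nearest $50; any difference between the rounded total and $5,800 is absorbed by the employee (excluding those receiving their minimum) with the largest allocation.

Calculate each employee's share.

Delacroix: $2,000; Ferraro: $1,600; Tam: $2,200

Guaranteed amounts: Tam $2,200. Remaining pool $3,600.
Remaining pool split over remaining billable hours 3,628: Delacroix 2,019.29 → $2,000; Ferraro 1,580.71 → $1,600.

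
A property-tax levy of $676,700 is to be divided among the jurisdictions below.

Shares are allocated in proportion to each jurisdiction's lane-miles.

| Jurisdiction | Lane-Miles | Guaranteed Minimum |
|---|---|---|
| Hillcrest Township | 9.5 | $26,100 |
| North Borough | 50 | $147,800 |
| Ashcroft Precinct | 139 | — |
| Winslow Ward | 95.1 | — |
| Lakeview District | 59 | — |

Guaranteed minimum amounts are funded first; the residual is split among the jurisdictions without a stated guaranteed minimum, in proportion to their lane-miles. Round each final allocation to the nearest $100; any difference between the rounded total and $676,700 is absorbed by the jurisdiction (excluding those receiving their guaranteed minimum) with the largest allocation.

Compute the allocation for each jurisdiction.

Guaranteed amounts: Hillcrest Township $26,100; North Borough $147,800. Residual $502,800.
Residual split over remaining lane-miles 293.1: Ashcroft Precinct 238,448.31 → $238,400; Winslow Ward 163,139.82 → $163,100; Lakeview District 101,211.87 → $101,200.
Rounding difference +$100 applied to Ashcroft Precinct → $238,500.

Hillcrest Township: $26,100; North Borough: $147,800; Ashcroft Precinct: $238,500; Winslow Ward: $163,100; Lakeview District: $101,200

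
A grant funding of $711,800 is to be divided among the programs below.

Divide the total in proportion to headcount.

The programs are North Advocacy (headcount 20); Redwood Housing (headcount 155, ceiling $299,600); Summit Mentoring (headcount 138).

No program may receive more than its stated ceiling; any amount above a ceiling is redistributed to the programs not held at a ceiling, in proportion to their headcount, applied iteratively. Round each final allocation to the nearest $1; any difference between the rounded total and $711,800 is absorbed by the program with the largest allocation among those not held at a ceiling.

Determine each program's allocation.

North Advocacy: $52,177 · Redwood Housing: $299,600 · Summit Mentoring: $360,023

Total headcount = 313.
Pro-rata shares before constraints: North Advocacy 45,482.43; Redwood Housing 352,488.82; Summit Mentoring 313,828.75.
Capped: Redwood Housing ($299,600); balance $412,200 reallocated over remaining headcount 158.
Remaining shares: North Advocacy 52,177.22 → $52,177; Summit Mentoring 360,022.78 → $360,023.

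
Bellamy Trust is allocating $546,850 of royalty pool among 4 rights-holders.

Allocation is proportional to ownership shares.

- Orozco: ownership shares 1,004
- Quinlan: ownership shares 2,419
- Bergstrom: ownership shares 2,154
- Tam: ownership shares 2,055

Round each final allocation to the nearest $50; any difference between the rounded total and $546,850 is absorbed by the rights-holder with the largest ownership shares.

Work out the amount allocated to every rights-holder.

Orozco: $71,950 | Quinlan: $173,300 | Bergstrom: $154,350 | Tam: $147,250

Combined ownership shares = 7,632.
Raw shares: Orozco 1,004/7,632 × $546,850 = 71,938.86; Quinlan 2,419/7,632 × $546,850 = 173,326.80; Bergstrom 2,154/7,632 × $546,850 = 154,338.95; Tam 2,055/7,632 × $546,850 = 147,245.38.
After rounding ($50): Orozco $71,950; Quinlan $173,350; Bergstrom $154,350; Tam $147,250. Sum = $546,900.
Difference $546,850 − $546,900 = −$50 applied to largest ownership shares (Quinlan): Quinlan becomes $173,300.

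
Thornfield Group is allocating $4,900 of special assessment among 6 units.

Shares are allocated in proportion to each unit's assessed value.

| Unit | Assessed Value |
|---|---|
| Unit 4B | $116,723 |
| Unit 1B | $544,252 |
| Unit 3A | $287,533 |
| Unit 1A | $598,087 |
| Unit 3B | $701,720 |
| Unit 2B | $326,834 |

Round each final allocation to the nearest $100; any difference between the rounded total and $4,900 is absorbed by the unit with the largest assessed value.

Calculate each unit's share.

Unit 4B: $200; Unit 1B: $1,000; Unit 3A: $500; Unit 1A: $1,100; Unit 3B: $1,500; Unit 2B: $600

Sum of assessed value: 116,723 + 544,252 + 287,533 + 598,087 + 701,720 + 326,834 = 2,575,149.
Pro-rata amounts: Unit 4B 222.10; Unit 1B 1,035.60; Unit 3A 547.12; Unit 1A 1,138.04; Unit 3B 1,335.23; Unit 2B 621.90.
Rounded to nearest $100: Unit 4B $200; Unit 1B $1,000; Unit 3A $500; Unit 1A $1,100; Unit 3B $1,300; Unit 2B $600. Sum = $4,700.
Difference $4,900 − $4,700 = +$200 applied to largest assessed value (Unit 3B): Unit 3B becomes $1,500.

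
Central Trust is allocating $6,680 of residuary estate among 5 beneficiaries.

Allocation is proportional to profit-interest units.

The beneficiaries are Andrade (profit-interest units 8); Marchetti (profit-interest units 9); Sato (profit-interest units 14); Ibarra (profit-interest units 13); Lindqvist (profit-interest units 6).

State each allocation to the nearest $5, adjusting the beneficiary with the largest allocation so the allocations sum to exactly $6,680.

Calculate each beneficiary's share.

Andrade: $1,070 · Marchetti: $1,200 · Sato: $1,875 · Ibarra: $1,735 · Lindqvist: $800

Total profit-interest units = 50.
Unrounded shares: Andrade 8/50 × $6,680 = 1,068.80; Marchetti 9/50 × $6,680 = 1,202.40; Sato 14/50 × $6,680 = 1,870.40; Ibarra 13/50 × $6,680 = 1,736.80; Lindqvist 6/50 × $6,680 = 801.60.
After rounding ($5): Andrade $1,070; Marchetti $1,200; Sato $1,870; Ibarra $1,735; Lindqvist $800. Sum = $6,675.
Difference $6,680 − $6,675 = +$5 applied to largest allocation (Sato): Sato becomes $1,875.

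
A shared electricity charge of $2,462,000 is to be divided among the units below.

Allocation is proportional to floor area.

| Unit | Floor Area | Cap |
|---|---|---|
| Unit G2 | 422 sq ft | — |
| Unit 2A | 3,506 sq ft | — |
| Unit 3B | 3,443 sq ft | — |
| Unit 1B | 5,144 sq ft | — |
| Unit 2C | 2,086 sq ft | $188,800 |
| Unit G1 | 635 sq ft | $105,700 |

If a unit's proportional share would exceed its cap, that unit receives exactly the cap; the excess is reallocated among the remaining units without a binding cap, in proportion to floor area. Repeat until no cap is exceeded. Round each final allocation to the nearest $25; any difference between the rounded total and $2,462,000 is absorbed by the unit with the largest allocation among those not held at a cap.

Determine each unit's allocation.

Unit G2: $73,075 · Unit 2A: $607,200 · Unit 3B: $596,300 · Unit 1B: $890,925 · Unit 2C: $188,800 · Unit G1: $105,700

Total floor area = 15,236.
Proportional shares (ignoring caps): Unit G2 68,191.39; Unit 2A 566,537.94; Unit 3B 556,357.71; Unit 1B 831,223.94; Unit 2C 337,078.76; Unit G1 102,610.27.
Held at cap: Unit 2C ($188,800); remaining pool $2,273,200 reallocated over remaining floor area 13,150.
Held at cap: Unit G1 ($105,700); remaining pool $2,167,500 reallocated over remaining floor area 12,515.
Redistributed shares: Unit G2 73,087.10 → $73,075; Unit 2A 607,211.75 → $607,200; Unit 3B 596,300.64 → $596,300; Unit 1B 890,900.52 → $890,900.
Rounding difference +$25 applied to Unit 1B → $890,925.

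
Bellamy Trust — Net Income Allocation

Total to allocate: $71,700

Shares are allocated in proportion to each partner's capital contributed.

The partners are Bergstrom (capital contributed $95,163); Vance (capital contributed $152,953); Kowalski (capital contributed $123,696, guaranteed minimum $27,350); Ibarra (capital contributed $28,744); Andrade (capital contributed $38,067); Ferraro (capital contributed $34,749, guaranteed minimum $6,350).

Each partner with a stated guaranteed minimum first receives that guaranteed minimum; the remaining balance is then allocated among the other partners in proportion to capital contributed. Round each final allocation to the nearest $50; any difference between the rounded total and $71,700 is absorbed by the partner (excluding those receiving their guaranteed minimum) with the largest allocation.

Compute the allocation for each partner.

Minimums first: Kowalski $27,350; Ferraro $6,350. Balance $38,000.
Balance split over remaining capital contributed 314,927: Bergstrom 11,482.64 → $11,500; Vance 18,455.75 → $18,450; Ibarra 3,468.33 → $3,450; Andrade 4,593.27 → $4,600.

Bergstrom: $11,500; Vance: $18,450; Kowalski: $27,350; Ibarra: $3,450; Andrade: $4,600; Ferraro: $6,350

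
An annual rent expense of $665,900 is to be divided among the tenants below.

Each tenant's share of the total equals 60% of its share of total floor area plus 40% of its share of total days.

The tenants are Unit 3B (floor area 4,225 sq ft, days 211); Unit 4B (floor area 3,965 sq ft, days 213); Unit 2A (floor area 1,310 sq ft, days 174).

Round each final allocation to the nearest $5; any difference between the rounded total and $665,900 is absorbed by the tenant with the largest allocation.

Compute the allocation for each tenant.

Totals — floor area 9,500, days 598.
Blended shares (60% floor area + 40% days): Unit 3B 0.4080; Unit 4B 0.3929; Unit 2A 0.1991.
Pro-rata amounts: Unit 3B 271,673.37; Unit 4B 261,629.43; Unit 2A 132,597.21.
After rounding ($5): Unit 3B $271,675; Unit 4B $261,630; Unit 2A $132,595. Sum = $665,900.
Rounded total matches; no reconciliation needed.

Unit 3B: $271,675 | Unit 4B: $261,630 | Unit 2A: $132,595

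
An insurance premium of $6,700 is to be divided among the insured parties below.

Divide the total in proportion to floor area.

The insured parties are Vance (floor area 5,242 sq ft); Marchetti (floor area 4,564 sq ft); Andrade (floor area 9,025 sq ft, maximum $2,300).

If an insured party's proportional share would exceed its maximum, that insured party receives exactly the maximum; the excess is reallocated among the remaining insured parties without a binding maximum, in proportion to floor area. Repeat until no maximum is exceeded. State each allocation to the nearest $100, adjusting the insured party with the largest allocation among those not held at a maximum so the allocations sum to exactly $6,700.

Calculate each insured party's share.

Floor area total: 18,831.
Unconstrained shares: Vance 1,865.08; Marchetti 1,623.85; Andrade 3,211.06.
Held at cap: Andrade ($2,300); balance $4,400 reallocated over remaining floor area 9,806.
Redistributed shares: Vance 2,352.11 → $2,400; Marchetti 2,047.89 → $2,000.

Vance: $2,400 | Marchetti: $2,000 | Andrade: $2,300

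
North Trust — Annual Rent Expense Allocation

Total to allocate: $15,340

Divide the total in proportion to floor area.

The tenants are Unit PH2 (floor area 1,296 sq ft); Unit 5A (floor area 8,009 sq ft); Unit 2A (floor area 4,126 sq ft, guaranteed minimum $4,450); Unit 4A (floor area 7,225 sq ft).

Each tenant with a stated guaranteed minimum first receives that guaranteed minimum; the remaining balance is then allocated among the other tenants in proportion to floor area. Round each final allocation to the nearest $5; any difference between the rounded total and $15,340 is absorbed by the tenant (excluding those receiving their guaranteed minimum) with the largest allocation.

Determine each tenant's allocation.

Guaranteed amounts: Unit 2A $4,450. Residual $10,890.
Residual split over remaining floor area 16,530: Unit PH2 853.81 → $855; Unit 5A 5,276.35 → $5,275; Unit 4A 4,759.85 → $4,760.

Unit PH2: $855; Unit 5A: $5,275; Unit 2A: $4,450; Unit 4A: $4,760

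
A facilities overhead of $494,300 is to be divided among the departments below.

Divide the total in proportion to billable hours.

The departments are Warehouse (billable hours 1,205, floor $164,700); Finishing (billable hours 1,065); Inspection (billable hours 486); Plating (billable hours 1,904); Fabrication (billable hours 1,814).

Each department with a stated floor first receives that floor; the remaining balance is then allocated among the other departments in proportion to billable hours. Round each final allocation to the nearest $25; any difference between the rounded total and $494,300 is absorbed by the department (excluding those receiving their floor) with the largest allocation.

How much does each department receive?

Guaranteed amounts: Warehouse $164,700. Remaining pool $329,600.
Remaining pool split over remaining billable hours 5,269: Finishing 66,620.61 → $66,625; Inspection 30,401.52 → $30,400; Plating 119,103.89 → $119,100; Fabrication 113,473.98 → $113,475.

Warehouse: $164,700 · Finishing: $66,625 · Inspection: $30,400 · Plating: $119,100 · Fabrication: $113,475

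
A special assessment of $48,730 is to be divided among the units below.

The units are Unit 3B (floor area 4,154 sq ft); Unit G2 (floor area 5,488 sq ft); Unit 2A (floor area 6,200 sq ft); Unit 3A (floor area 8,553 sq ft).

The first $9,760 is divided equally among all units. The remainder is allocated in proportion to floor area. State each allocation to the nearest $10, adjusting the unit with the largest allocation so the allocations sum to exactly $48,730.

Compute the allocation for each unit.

Unit 3B: $9,080; Unit G2: $11,210; Unit 2A: $12,340; Unit 3A: $16,100

First tranche $9,760 split equally: $2,440 each.
Remainder $38,970 by floor area (total 24,395): Unit 3B 6,635.84 → $6,640; Unit G2 8,766.85 → $8,770; Unit 2A 9,904.24 → $9,900; Unit 3A 13,663.06 → $13,660.
Totals: Unit 3B $2,440 + $6,640 = $9,080; Unit G2 $2,440 + $8,770 = $11,210; Unit 2A $2,440 + $9,900 = $12,340; Unit 3A $2,440 + $13,660 = $16,100.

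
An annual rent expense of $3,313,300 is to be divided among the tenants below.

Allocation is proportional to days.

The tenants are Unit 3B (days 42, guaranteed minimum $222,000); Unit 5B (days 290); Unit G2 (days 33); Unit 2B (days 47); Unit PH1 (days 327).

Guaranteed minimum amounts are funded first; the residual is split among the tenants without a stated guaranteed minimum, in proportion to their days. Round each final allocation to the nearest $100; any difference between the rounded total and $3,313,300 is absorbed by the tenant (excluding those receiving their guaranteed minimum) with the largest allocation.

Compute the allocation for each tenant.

Unit 3B: $222,000; Unit 5B: $1,286,200; Unit G2: $146,400; Unit 2B: $208,500; Unit PH1: $1,450,200

Guaranteed amounts: Unit 3B $222,000. Balance $3,091,300.
Balance split over remaining days 697: Unit 5B 1,286,193.69 → $1,286,200; Unit G2 146,359.97 → $146,400; Unit 2B 208,452.08 → $208,500; Unit PH1 1,450,294.26 → $1,450,300.
Rounding difference −$100 applied to Unit PH1 → $1,450,200.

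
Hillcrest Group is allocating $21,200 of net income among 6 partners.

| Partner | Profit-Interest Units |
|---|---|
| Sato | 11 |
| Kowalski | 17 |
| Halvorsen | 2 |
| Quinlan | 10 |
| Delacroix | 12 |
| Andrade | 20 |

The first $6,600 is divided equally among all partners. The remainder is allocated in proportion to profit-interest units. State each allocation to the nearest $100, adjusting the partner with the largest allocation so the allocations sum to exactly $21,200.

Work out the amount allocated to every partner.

First tranche $6,600 split equally: $1,100 each.
Remainder $14,600 by profit-interest units (total 72): Sato 2,230.56 → $2,200; Kowalski 3,447.22 → $3,400; Halvorsen 405.56 → $400; Quinlan 2,027.78 → $2,000; Delacroix 2,433.33 → $2,400; Andrade 4,055.56 → $4,100.
Rounding difference +$100 on remainder applied to Andrade.
Totals: Sato $1,100 + $2,200 = $3,300; Kowalski $1,100 + $3,400 = $4,500; Halvorsen $1,100 + $400 = $1,500; Quinlan $1,100 + $2,000 = $3,100; Delacroix $1,100 + $2,400 = $3,500; Andrade $1,100 + $4,200 = $5,300.

Sato: $3,300 | Kowalski: $4,500 | Halvorsen: $1,500 | Quinlan: $3,100 | Delacroix: $3,500 | Andrade: $5,300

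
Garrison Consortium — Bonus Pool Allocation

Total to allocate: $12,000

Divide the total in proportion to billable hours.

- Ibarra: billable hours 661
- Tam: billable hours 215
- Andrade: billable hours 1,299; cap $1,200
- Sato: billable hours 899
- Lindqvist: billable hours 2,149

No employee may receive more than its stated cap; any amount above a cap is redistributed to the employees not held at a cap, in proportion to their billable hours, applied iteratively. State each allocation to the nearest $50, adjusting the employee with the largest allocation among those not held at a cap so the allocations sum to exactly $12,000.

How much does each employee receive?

Billable hours total: 5,223.
Pro-rata shares before constraints: Ibarra 1,518.67; Tam 493.97; Andrade 2,984.49; Sato 2,065.48; Lindqvist 4,937.39.
Capped: Andrade ($1,200); residual $10,800 reallocated over remaining billable hours 3,924.
Remaining shares: Ibarra 1,819.27 → $1,800; Tam 591.74 → $600; Sato 2,474.31 → $2,450; Lindqvist 5,914.68 → $5,900.
Rounding difference +$50 applied to Lindqvist → $5,950.

Ibarra: $1,800 | Tam: $600 | Andrade: $1,200 | Sato: $2,450 | Lindqvist: $5,950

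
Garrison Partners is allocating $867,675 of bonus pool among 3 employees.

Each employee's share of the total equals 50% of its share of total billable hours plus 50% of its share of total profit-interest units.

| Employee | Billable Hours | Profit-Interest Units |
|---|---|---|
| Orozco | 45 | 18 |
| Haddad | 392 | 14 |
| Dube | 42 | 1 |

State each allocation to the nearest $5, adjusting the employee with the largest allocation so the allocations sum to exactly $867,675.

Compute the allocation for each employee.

Orozco: $277,395 · Haddad: $539,095 · Dube: $51,185

Totals — billable hours 479, profit-interest units 33.
Composite weights (50% billable hours + 50% profit-interest units): Orozco 0.3197; Haddad 0.6213; Dube 0.0590.
Pro-rata amounts: Orozco 277,395.81; Haddad 539,092.57; Dube 51,186.62.
After rounding ($5): Orozco $277,395; Haddad $539,095; Dube $51,185. Sum = $867,675.
Sum already equals the total — no adjustment.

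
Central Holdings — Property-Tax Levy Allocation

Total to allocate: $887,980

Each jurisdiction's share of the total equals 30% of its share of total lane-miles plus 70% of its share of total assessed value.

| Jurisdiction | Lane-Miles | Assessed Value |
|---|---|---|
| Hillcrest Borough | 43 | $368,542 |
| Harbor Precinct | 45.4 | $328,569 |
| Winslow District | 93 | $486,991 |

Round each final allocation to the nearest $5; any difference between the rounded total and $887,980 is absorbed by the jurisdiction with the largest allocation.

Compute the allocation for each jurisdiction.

Hillcrest Borough: $256,610 · Harbor Precinct: $239,150 · Winslow District: $392,220

Totals — lane-miles 181.4, assessed value 1,184,102.
Combined weights (30% lane-miles + 70% assessed value): Hillcrest Borough 0.2890; Harbor Precinct 0.2693; Winslow District 0.4417.
Pro-rata amounts: Hillcrest Borough 256,610.95; Harbor Precinct 239,151.91; Winslow District 392,217.15.
After rounding ($5): Hillcrest Borough $256,610; Harbor Precinct $239,150; Winslow District $392,215. Sum = $887,975.
Difference $887,980 − $887,975 = +$5 applied to largest allocation (Winslow District): Winslow District becomes $392,220.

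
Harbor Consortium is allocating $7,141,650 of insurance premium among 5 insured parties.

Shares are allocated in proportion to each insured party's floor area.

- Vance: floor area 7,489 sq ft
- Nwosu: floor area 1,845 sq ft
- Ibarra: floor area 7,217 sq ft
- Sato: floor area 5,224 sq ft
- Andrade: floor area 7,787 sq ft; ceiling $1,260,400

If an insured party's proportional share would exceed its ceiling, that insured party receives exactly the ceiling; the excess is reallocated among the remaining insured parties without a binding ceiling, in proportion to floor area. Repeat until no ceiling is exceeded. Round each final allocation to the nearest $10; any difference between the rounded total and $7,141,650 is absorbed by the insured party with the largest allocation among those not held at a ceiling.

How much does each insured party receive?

Vance: $2,022,720 · Nwosu: $498,320 · Ibarra: $1,949,250 · Sato: $1,410,960 · Andrade: $1,260,400

Total floor area = 29,562.
Unconstrained shares: Vance 1,809,208.34; Nwosu 445,718.97; Ibarra 1,743,498.01; Sato 1,262,024.88; Andrade 1,881,199.80.
Held at cap: Andrade ($1,260,400); remaining pool $5,881,250 reallocated over remaining floor area 21,775.
Shares after redistribution: Vance 2,022,717.85 → $2,022,720; Nwosu 498,319.46 → $498,320; Ibarra 1,949,252.87 → $1,949,250; Sato 1,410,959.82 → $1,410,960.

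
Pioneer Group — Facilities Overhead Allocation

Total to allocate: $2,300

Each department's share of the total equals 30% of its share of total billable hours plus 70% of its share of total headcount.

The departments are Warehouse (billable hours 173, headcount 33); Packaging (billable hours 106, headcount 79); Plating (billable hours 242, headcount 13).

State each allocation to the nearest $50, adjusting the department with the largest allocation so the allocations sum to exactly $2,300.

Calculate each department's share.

Warehouse: $650 · Packaging: $1,150 · Plating: $500

Totals — billable hours 521, headcount 125.
Composite weights (30% billable hours + 70% headcount): Warehouse 0.2844; Packaging 0.5034; Plating 0.2121.
Pro-rata amounts: Warehouse 654.16; Packaging 1,157.90; Plating 487.94.
After rounding ($50): Warehouse $650; Packaging $1,150; Plating $500. Sum = $2,300.
Sum already equals the total — no adjustment.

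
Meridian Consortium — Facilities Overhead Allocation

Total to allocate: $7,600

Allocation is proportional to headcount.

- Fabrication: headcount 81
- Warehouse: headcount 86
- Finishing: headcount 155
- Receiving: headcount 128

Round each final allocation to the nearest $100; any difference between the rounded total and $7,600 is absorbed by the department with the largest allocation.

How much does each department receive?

Sum of headcount: 450.
Proportional shares: Fabrication 81/450 × $7,600 = 1,368.00; Warehouse 86/450 × $7,600 = 1,452.44; Finishing 155/450 × $7,600 = 2,617.78; Receiving 128/450 × $7,600 = 2,161.78.
At nearest $100: Fabrication $1,400; Warehouse $1,500; Finishing $2,600; Receiving $2,200. Sum = $7,700.
Difference $7,600 − $7,700 = −$100 applied to largest allocation (Finishing): Finishing becomes $2,500.

Fabrication: $1,400 · Warehouse: $1,500 · Finishing: $2,500 · Receiving: $2,200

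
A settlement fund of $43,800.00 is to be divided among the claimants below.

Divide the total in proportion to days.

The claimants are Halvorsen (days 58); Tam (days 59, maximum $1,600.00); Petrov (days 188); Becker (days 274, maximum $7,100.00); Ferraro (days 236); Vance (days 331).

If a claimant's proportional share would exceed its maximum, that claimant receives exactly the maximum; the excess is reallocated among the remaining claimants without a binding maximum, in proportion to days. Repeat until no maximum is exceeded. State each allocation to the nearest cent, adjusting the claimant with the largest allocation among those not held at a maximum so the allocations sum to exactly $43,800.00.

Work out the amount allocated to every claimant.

Halvorsen: $2,504.06 · Tam: $1,600.00 · Petrov: $8,116.61 · Becker: $7,100.00 · Ferraro: $10,188.93 · Vance: $14,290.40

Sum of days: 1,146.
Unconstrained shares: Halvorsen 2,216.7539; Tam 2,254.9738; Petrov 7,185.3403; Becker 10,472.2513; Ferraro 9,019.8953; Vance 12,650.7853.
Cap binds for Tam ($1,600.00), Becker ($7,100.00); balance $35,100.00 reallocated over remaining days 813.
Redistributed shares: Halvorsen 2,504.0590 → $2,504.06; Petrov 8,116.6052 → $8,116.61; Ferraro 10,188.9299 → $10,188.93; Vance 14,290.4059 → $14,290.41.
Rounding difference −$0.01 applied to Vance → $14,290.40.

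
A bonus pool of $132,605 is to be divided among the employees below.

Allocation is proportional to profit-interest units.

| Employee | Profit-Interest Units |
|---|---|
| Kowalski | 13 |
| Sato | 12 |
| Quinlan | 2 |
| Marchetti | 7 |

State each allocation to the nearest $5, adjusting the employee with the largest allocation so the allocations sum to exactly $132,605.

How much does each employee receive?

Kowalski: $50,705 | Sato: $46,800 | Quinlan: $7,800 | Marchetti: $27,300

Combined profit-interest units = 34.
Pro-rata amounts: Kowalski 13/34 × $132,605 = 50,701.91; Sato 12/34 × $132,605 = 46,801.76; Quinlan 2/34 × $132,605 = 7,800.29; Marchetti 7/34 × $132,605 = 27,301.03.
After rounding ($5): Kowalski $50,700; Sato $46,800; Quinlan $7,800; Marchetti $27,300. Sum = $132,600.
Difference $132,605 − $132,600 = +$5 applied to largest allocation (Kowalski): Kowalski becomes $50,705.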